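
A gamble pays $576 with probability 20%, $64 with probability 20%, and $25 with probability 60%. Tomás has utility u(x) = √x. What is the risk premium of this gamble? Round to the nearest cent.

$54.64

E[u] = 0.2·√576 + 0.2·√64 + 0.6·√25 = 0.2·24 + 0.2·8 + 0.6·5 = 9.4
CE = (9.4)² = 88.36
Risk premium = EV − CE = 143 − 88.36 = 54.64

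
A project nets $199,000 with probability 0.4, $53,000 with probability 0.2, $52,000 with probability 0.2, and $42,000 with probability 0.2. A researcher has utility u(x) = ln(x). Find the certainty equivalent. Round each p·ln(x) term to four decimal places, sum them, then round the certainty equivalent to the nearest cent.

E[u] = 0.4·ln(199000) + 0.2·ln(53000) + 0.2·ln(52000) + 0.2·ln(42000) = 4.8804 + 2.1756 + 2.1718 + 2.1291 = 11.3569
CE = e^11.3569 ≈ 85553.74

$85,553.74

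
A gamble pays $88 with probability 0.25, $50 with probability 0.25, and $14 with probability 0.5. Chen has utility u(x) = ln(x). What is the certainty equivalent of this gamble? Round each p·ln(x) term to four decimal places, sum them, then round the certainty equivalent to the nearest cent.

E[u] = 0.25·ln(88) + 0.25·ln(50) + 0.5·ln(14) = 1.1193 + 0.9780 + 1.3195 = 3.4168
CE = e^3.4168 ≈ 30.47

$30.47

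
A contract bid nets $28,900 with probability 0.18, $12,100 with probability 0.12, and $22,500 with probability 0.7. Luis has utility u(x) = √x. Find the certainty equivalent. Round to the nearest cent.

E[u] = 0.18·√28900 + 0.12·√12100 + 0.7·√22500 = 0.18·170 + 0.12·110 + 0.7·150 = 148.8
CE = (148.8)² = 22141.44

$22,141.44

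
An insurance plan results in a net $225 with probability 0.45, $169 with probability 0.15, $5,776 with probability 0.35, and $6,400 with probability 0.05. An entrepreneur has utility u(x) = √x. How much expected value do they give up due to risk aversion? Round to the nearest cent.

$923.71

E[u] = 0.45·√225 + 0.15·√169 + 0.35·√5776 + 0.05·√6400 = 0.45·15 + 0.15·13 + 0.35·76 + 0.05·80 = 39.3
CE = (39.3)² = 1544.49
Risk premium = EV − CE = 2468.2 − 1544.49 = 923.71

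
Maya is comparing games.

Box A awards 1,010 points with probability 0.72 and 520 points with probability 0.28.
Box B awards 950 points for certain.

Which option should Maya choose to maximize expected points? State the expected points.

Box A = 0.72 × 1010 + 0.28 × 520 = 727.2 + 145.6 = 872.8
Box B: 950 (certain)

Box B (950 points)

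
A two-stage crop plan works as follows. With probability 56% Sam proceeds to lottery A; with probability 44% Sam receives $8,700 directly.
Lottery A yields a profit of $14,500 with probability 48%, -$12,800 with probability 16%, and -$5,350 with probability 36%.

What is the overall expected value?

EV(A) = 0.48 × 14500 + 0.16 × (-12800) + 0.36 × (-5350) = 6960 − 2048 − 1926 = 2986
Branch B: 8700 (certain)
Overall = 0.56 × 2986 + 0.44 × 8700 = 1672.16 + 3828 = 5500.16

$5,500.16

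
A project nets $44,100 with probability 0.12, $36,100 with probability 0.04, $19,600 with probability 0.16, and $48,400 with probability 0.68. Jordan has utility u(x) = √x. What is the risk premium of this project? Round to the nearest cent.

$840.96

E[u] = 0.12·√44100 + 0.04·√36100 + 0.16·√19600 + 0.68·√48400 = 0.12·210 + 0.04·190 + 0.16·140 + 0.68·220 = 204.8
CE = (204.8)² = 41943.04
Risk premium = EV − CE = 42784 − 41943.04 = 840.96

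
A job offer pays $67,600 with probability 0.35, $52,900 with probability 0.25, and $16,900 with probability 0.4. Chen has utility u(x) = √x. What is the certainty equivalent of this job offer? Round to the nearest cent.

E[u] = 0.35·√67600 + 0.25·√52900 + 0.4·√16900 = 0.35·260 + 0.25·230 + 0.4·130 = 200.5
CE = (200.5)² = 40200.25

$40,200.25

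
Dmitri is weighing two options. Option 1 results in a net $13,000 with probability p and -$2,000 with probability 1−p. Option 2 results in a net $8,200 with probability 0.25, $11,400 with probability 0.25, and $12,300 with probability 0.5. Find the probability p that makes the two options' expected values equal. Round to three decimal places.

EV(Option 2) = 0.25 × 8200 + 0.25 × 11400 + 0.5 × 12300 = 2050 + 2850 + 6150 = 11050
p·13000 + (1−p)·(-2000) = 11050
15000p − 2000 = 11050
p = (11050 + 2000) / 15000

p = 0.870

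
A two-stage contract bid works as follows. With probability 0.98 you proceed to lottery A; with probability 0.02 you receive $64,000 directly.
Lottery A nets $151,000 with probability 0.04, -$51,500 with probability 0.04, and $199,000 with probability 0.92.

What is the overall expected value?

$184,598.80

EV(A) = 0.04 × 151000 + 0.04 × (-51500) + 0.92 × 199000 = 6040 − 2060 + 183080 = 187060
Branch B: 64000 (certain)
Overall = 0.98 × 187060 + 0.02 × 64000 = 183318.8 + 1280 = 184598.8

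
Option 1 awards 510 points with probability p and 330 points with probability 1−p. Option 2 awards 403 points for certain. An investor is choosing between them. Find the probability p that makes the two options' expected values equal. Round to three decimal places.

p = 0.406

p·510 + (1−p)·330 = 403
180p + 330 = 403
p = (403 − 330) / 180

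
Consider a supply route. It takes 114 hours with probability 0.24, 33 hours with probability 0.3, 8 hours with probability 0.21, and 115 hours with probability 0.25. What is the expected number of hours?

EV = 0.24 × 114 + 0.3 × 33 + 0.21 × 8 + 0.25 × 115 = 27.36 + 9.9 + 1.68 + 28.75 = 67.69

67.69 hours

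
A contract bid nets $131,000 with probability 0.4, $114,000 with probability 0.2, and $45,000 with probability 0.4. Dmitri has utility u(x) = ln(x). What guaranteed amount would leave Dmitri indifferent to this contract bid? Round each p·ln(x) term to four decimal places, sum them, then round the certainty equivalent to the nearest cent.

$83,100.00

E[u] = 0.4·ln(131000) + 0.2·ln(114000) + 0.4·ln(45000) = 4.7132 + 2.3288 + 4.2858 = 11.3278
CE = e^11.3278 ≈ 83100.00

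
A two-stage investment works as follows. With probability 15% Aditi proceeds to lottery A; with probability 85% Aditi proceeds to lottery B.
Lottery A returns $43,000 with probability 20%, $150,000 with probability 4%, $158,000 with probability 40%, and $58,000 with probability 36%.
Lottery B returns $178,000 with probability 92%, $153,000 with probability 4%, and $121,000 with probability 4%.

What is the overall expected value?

$163,314

EV(A) = 0.2 × 43000 + 0.04 × 150000 + 0.4 × 158000 + 0.36 × 58000 = 8600 + 6000 + 63200 + 20880 = 98680
EV(B) = 0.92 × 178000 + 0.04 × 153000 + 0.04 × 121000 = 163760 + 6120 + 4840 = 174720
Overall = 0.15 × 98680 + 0.85 × 174720 = 14802 + 148512 = 163314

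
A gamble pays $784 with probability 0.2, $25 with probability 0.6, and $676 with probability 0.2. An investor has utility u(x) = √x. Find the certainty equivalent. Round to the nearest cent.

$190.44

E[u] = 0.2·√784 + 0.6·√25 + 0.2·√676 = 0.2·28 + 0.6·5 + 0.2·26 = 13.8
CE = (13.8)² = 190.44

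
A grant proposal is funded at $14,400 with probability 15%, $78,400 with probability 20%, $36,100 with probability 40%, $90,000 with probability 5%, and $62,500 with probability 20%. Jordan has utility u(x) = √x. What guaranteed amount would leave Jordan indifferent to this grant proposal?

$46,225

E[u] = 0.15·√14400 + 0.2·√78400 + 0.4·√36100 + 0.05·√90000 + 0.2·√62500 = 0.15·120 + 0.2·280 + 0.4·190 + 0.05·300 + 0.2·250 = 215
CE = (215)² = 46225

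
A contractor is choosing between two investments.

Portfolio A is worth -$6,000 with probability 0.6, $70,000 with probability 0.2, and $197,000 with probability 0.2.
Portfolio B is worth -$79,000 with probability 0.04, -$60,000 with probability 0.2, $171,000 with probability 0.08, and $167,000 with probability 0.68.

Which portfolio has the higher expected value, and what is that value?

Portfolio B ($112,080)

Portfolio A = 0.6 × (-6000) + 0.2 × 70000 + 0.2 × 197000 = -3600 + 14000 + 39400 = 49800
Portfolio B = 0.04 × (-79000) + 0.2 × (-60000) + 0.08 × 171000 + 0.68 × 167000 = -3160 − 12000 + 13680 + 113560 = 112080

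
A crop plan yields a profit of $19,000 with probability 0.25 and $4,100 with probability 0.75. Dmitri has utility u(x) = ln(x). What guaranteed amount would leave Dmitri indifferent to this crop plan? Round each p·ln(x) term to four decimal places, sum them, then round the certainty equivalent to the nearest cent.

$6,015.53

E[u] = 0.25·ln(19000) + 0.75·ln(4100) = 2.4630 + 6.2391 = 8.7021
CE = e^8.7021 ≈ 6015.53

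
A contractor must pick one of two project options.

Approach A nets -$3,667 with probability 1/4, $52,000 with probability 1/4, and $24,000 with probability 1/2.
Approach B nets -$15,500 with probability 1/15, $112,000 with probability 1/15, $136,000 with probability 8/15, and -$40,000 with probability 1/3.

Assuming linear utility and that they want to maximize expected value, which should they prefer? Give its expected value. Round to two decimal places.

Approach B ($65,633.33)

Approach A = 1/4 × (-3667) + 1/4 × 52000 + 1/2 × 24000 = -916.75 + 13000 + 12000 = 24083.25
Approach B = 1/15 × (-15500) + 1/15 × 112000 + 8/15 × 136000 + 1/3 × (-40000) = -1033.3333 + 7466.6667 + 72533.3333 − 13333.3333 = 65633.3333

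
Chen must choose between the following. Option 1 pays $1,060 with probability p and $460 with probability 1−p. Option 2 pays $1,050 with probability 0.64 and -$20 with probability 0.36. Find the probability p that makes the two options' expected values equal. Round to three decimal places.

EV(Option 2) = 0.64 × 1050 + 0.36 × (-20) = 672 − 7.2 = 664.8
p·1060 + (1−p)·460 = 664.8
600p + 460 = 664.8
p = (664.8 − 460) / 600

p = 0.341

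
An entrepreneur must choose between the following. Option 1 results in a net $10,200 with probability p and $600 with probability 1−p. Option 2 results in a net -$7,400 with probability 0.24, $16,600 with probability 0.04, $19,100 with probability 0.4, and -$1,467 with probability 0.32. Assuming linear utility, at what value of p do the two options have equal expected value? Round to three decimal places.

EV(Option 2) = 0.24 × (-7400) + 0.04 × 16600 + 0.4 × 19100 + 0.32 × (-1467) = -1776 + 664 + 7640 − 469.44 = 6058.56
p·10200 + (1−p)·600 = 6058.56
9600p + 600 = 6058.56
p = (6058.56 − 600) / 9600

p = 0.569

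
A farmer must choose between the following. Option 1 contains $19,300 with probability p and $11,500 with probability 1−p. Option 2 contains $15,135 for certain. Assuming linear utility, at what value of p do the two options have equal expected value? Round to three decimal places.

p = 0.466

p·19300 + (1−p)·11500 = 15135
7800p + 11500 = 15135
p = (15135 − 11500) / 7800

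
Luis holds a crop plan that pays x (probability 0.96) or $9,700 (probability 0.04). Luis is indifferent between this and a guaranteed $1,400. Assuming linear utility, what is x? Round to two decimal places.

0.96·x + 0.04·9700 = 1400
0.96·x = 1400 − 388 = 1012
x = 1012 / 0.96 = 1054.1667

x = $1,054.17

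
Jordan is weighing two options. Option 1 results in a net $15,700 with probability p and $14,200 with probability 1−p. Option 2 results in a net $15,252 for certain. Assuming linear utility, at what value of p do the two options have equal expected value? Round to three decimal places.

p·15700 + (1−p)·14200 = 15252
1500p + 14200 = 15252
p = (15252 − 14200) / 1500

p = 0.701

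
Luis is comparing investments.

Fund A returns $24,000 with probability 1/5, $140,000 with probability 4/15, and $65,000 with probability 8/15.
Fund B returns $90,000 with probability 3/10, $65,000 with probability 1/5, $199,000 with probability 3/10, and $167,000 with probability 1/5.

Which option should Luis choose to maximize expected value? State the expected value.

Fund B ($133,100)

Fund A = 1/5 × 24000 + 4/15 × 140000 + 8/15 × 65000 = 4800 + 37333.3333 + 34666.6667 = 76800
Fund B = 3/10 × 90000 + 1/5 × 65000 + 3/10 × 199000 + 1/5 × 167000 = 27000 + 13000 + 59700 + 33400 = 133100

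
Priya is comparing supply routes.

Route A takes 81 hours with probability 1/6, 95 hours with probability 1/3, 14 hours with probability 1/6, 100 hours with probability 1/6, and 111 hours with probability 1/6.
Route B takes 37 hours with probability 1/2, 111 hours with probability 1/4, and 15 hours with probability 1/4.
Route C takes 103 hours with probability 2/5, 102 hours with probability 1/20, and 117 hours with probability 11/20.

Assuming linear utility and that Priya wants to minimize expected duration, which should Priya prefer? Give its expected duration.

Route B (50 hours)

Route A = 1/6 × 81 + 1/3 × 95 + 1/6 × 14 + 1/6 × 100 + 1/6 × 111 = 13.5 + 31.6667 + 2.3333 + 16.6667 + 18.5 = 82.6667
Route B = 1/2 × 37 + 1/4 × 111 + 1/4 × 15 = 18.5 + 27.75 + 3.75 = 50
Route C = 2/5 × 103 + 1/20 × 102 + 11/20 × 117 = 41.2 + 5.1 + 64.35 = 110.65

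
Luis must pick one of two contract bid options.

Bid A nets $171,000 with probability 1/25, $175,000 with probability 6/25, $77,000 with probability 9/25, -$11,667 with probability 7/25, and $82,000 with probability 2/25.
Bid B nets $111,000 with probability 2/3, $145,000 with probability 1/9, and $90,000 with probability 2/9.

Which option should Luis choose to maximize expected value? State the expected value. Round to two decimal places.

Bid B ($110,111.11)

Bid A = 1/25 × 171000 + 6/25 × 175000 + 9/25 × 77000 + 7/25 × (-11667) + 2/25 × 82000 = 6840 + 42000 + 27720 − 3266.76 + 6560 = 79853.24
Bid B = 2/3 × 111000 + 1/9 × 145000 + 2/9 × 90000 = 74000 + 16111.1111 + 20000 = 110111.1111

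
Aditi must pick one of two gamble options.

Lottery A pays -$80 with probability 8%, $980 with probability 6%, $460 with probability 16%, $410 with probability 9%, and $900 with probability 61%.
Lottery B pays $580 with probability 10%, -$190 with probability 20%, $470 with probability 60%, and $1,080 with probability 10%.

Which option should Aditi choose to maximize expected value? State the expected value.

Lottery A ($711.90)

Lottery A = 0.08 × (-80) + 0.06 × 980 + 0.16 × 460 + 0.09 × 410 + 0.61 × 900 = -6.4 + 58.8 + 73.6 + 36.9 + 549 = 711.9
Lottery B = 0.1 × 580 + 0.2 × (-190) + 0.6 × 470 + 0.1 × 1080 = 58 − 38 + 282 + 108 = 410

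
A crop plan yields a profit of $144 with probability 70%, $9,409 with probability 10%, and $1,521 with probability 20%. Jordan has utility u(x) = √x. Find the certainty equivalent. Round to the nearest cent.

E[u] = 0.7·√144 + 0.1·√9409 + 0.2·√1521 = 0.7·12 + 0.1·97 + 0.2·39 = 25.9
CE = (25.9)² = 670.81

$670.81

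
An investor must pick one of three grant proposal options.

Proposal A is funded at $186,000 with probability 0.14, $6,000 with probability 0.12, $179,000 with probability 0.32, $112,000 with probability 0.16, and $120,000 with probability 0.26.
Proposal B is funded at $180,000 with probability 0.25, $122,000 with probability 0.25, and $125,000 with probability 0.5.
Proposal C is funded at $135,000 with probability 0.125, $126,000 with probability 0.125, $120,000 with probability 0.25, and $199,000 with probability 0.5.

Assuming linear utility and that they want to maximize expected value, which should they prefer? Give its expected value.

Proposal A = 0.14 × 186000 + 0.12 × 6000 + 0.32 × 179000 + 0.16 × 112000 + 0.26 × 120000 = 26040 + 720 + 57280 + 17920 + 31200 = 133160
Proposal B = 0.25 × 180000 + 0.25 × 122000 + 0.5 × 125000 = 45000 + 30500 + 62500 = 138000
Proposal C = 0.125 × 135000 + 0.125 × 126000 + 0.25 × 120000 + 0.5 × 199000 = 16875 + 15750 + 30000 + 99500 = 162125

Proposal C ($162,125)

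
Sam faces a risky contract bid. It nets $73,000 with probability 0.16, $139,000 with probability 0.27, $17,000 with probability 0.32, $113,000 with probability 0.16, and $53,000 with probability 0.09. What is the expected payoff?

$77,500

EV = 0.16 × 73000 + 0.27 × 139000 + 0.32 × 17000 + 0.16 × 113000 + 0.09 × 53000 = 11680 + 37530 + 5440 + 18080 + 4770 = 77500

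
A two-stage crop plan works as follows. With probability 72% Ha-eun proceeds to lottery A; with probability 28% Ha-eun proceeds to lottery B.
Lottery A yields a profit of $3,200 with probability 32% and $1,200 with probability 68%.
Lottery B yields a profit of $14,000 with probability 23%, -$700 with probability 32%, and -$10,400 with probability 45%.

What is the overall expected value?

EV(A) = 0.32 × 3200 + 0.68 × 1200 = 1024 + 816 = 1840
EV(B) = 0.23 × 14000 + 0.32 × (-700) + 0.45 × (-10400) = 3220 − 224 − 4680 = -1684
Overall = 0.72 × 1840 + 0.28 × (-1684) = 1324.8 − 471.52 = 853.28

$853.28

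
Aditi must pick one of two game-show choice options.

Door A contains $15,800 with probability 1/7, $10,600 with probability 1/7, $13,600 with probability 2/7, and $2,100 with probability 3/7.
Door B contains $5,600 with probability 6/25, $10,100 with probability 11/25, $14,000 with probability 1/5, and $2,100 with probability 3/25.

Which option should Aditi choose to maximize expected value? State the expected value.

Door A = 1/7 × 15800 + 1/7 × 10600 + 2/7 × 13600 + 3/7 × 2100 = 2257.1429 + 1514.2857 + 3885.7143 + 900 = 8557.1429
Door B = 6/25 × 5600 + 11/25 × 10100 + 1/5 × 14000 + 3/25 × 2100 = 1344 + 4444 + 2800 + 252 = 8840

Door B ($8,840)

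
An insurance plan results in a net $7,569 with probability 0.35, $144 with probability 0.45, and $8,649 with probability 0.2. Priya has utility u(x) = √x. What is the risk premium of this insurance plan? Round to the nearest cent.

$1,478.95

E[u] = 0.35·√7569 + 0.45·√144 + 0.2·√8649 = 0.35·87 + 0.45·12 + 0.2·93 = 54.45
CE = (54.45)² = 2964.8025
Risk premium = EV − CE = 4443.75 − 2964.8025 = 1478.9475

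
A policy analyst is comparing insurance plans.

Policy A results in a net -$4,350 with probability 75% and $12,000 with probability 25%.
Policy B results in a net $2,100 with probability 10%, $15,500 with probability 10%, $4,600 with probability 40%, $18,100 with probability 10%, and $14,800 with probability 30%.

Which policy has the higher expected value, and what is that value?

Policy B ($9,850)

Policy A = 0.75 × (-4350) + 0.25 × 12000 = -3262.5 + 3000 = -262.5
Policy B = 0.1 × 2100 + 0.1 × 15500 + 0.4 × 4600 + 0.1 × 18100 + 0.3 × 14800 = 210 + 1550 + 1840 + 1810 + 4440 = 9850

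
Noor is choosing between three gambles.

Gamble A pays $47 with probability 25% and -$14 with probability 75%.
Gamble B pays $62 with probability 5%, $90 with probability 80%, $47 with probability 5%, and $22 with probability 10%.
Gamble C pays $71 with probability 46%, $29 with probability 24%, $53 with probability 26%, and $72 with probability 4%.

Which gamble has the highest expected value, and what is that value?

Gamble A = 0.25 × 47 + 0.75 × (-14) = 11.75 − 10.5 = 1.25
Gamble B = 0.05 × 62 + 0.8 × 90 + 0.05 × 47 + 0.1 × 22 = 3.1 + 72 + 2.35 + 2.2 = 79.65
Gamble C = 0.46 × 71 + 0.24 × 29 + 0.26 × 53 + 0.04 × 72 = 32.66 + 6.96 + 13.78 + 2.88 = 56.28

Gamble B ($79.65)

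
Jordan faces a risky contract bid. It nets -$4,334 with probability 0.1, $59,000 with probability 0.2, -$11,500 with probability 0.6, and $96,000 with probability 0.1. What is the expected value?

$14,066.60

EV = 0.1 × (-4334) + 0.2 × 59000 + 0.6 × (-11500) + 0.1 × 96000 = -433.4 + 11800 − 6900 + 9600 = 14066.6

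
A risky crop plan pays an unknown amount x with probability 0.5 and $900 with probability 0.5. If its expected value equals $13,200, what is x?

0.5·x + 0.5·900 = 13200
0.5·x = 13200 − 450 = 12750
x = 12750 / 0.5 = 25500

x = $25,500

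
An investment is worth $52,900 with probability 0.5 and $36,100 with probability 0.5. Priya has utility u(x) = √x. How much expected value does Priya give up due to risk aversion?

E[u] = 0.5·√52900 + 0.5·√36100 = 0.5·230 + 0.5·190 = 210
CE = (210)² = 44100
Risk premium = EV − CE = 44500 − 44100 = 400

$400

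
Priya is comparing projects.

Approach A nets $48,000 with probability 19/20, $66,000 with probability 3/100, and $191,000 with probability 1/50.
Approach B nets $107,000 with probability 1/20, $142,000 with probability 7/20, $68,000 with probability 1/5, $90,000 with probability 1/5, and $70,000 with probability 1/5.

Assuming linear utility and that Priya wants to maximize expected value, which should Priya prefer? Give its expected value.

Approach A = 19/20 × 48000 + 3/100 × 66000 + 1/50 × 191000 = 45600 + 1980 + 3820 = 51400
Approach B = 1/20 × 107000 + 7/20 × 142000 + 1/5 × 68000 + 1/5 × 90000 + 1/5 × 70000 = 5350 + 49700 + 13600 + 18000 + 14000 = 100650

Approach B ($100,650)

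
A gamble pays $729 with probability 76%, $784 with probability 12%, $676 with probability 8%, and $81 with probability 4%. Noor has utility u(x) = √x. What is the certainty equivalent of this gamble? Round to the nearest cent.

$692.74

E[u] = 0.76·√729 + 0.12·√784 + 0.08·√676 + 0.04·√81 = 0.76·27 + 0.12·28 + 0.08·26 + 0.04·9 = 26.32
CE = (26.32)² = 692.7424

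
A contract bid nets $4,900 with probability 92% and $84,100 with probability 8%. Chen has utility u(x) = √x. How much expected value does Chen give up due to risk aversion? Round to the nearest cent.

E[u] = 0.92·√4900 + 0.08·√84100 = 0.92·70 + 0.08·290 = 87.6
CE = (87.6)² = 7673.76
Risk premium = EV − CE = 11236 − 7673.76 = 3562.24

$3,562.24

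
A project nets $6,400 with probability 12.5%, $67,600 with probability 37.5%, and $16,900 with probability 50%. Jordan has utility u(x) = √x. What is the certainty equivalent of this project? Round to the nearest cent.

E[u] = 0.125·√6400 + 0.375·√67600 + 0.5·√16900 = 0.125·80 + 0.375·260 + 0.5·130 = 172.5
CE = (172.5)² = 29756.25

$29,756.25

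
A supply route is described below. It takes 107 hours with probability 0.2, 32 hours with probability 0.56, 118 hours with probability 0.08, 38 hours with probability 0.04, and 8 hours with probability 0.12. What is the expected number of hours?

51.24 hours

EV = 0.2 × 107 + 0.56 × 32 + 0.08 × 118 + 0.04 × 38 + 0.12 × 8 = 21.4 + 17.92 + 9.44 + 1.52 + 0.96 = 51.24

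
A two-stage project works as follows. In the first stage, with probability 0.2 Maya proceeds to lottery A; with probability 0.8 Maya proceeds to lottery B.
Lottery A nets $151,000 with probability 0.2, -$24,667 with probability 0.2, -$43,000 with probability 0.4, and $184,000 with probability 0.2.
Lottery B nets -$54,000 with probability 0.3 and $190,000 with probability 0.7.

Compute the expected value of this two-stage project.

EV(A) = 0.2 × 151000 + 0.2 × (-24667) + 0.4 × (-43000) + 0.2 × 184000 = 30200 − 4933.4 − 17200 + 36800 = 44866.6
EV(B) = 0.3 × (-54000) + 0.7 × 190000 = -16200 + 133000 = 116800
Overall = 0.2 × 44866.6 + 0.8 × 116800 = 8973.32 + 93440 = 102413.32

$102,413.32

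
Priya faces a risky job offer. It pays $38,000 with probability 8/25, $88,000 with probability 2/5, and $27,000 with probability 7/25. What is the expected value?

EV = 8/25 × 38000 + 2/5 × 88000 + 7/25 × 27000 = 12160 + 35200 + 7560 = 54920

$54,920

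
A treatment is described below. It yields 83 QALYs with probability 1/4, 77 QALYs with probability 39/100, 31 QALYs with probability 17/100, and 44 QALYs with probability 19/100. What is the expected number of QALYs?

EV = 1/4 × 83 + 39/100 × 77 + 17/100 × 31 + 19/100 × 44 = 20.75 + 30.03 + 5.27 + 8.36 = 64.41

64.41 QALYs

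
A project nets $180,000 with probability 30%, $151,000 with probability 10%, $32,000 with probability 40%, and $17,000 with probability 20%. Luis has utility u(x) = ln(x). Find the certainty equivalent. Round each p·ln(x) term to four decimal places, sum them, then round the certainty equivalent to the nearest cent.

$55,287.38

E[u] = 0.3·ln(180000) + 0.1·ln(151000) + 0.4·ln(32000) + 0.2·ln(17000) = 3.6302 + 1.1925 + 4.1494 + 1.9482 = 10.9203
CE = e^10.9203 ≈ 55287.38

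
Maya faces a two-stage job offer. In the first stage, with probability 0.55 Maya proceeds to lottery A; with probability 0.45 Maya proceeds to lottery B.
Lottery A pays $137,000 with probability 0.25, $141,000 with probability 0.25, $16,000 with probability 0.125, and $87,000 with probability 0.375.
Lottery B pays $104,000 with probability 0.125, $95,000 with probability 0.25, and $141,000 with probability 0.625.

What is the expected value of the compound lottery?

EV(A) = 0.25 × 137000 + 0.25 × 141000 + 0.125 × 16000 + 0.375 × 87000 = 34250 + 35250 + 2000 + 32625 = 104125
EV(B) = 0.125 × 104000 + 0.25 × 95000 + 0.625 × 141000 = 13000 + 23750 + 88125 = 124875
Overall = 0.55 × 104125 + 0.45 × 124875 = 57268.75 + 56193.75 = 113462.5

$113,462.50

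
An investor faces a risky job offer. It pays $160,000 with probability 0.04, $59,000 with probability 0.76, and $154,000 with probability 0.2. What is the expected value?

EV = 0.04 × 160000 + 0.76 × 59000 + 0.2 × 154000 = 6400 + 44840 + 30800 = 82040

$82,040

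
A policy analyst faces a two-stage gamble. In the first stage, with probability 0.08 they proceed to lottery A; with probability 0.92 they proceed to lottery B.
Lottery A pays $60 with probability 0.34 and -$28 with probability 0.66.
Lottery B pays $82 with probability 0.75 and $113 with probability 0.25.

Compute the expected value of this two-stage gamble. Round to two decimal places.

$82.72

EV(A) = 0.34 × 60 + 0.66 × (-28) = 20.4 − 18.48 = 1.92
EV(B) = 0.75 × 82 + 0.25 × 113 = 61.5 + 28.25 = 89.75
Overall = 0.08 × 1.92 + 0.92 × 89.75 = 0.1536 + 82.57 = 82.7236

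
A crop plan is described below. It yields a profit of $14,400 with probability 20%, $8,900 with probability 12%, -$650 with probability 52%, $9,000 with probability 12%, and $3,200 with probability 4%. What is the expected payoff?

EV = 0.2 × 14400 + 0.12 × 8900 + 0.52 × (-650) + 0.12 × 9000 + 0.04 × 3200 = 2880 + 1068 − 338 + 1080 + 128 = 4818

$4,818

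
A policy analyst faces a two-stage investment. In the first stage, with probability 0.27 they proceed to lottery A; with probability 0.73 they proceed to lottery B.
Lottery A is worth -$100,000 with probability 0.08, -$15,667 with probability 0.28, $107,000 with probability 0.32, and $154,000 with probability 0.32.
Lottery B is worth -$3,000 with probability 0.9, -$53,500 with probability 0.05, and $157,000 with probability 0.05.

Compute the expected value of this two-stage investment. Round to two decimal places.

EV(A) = 0.08 × (-100000) + 0.28 × (-15667) + 0.32 × 107000 + 0.32 × 154000 = -8000 − 4386.76 + 34240 + 49280 = 71133.24
EV(B) = 0.9 × (-3000) + 0.05 × (-53500) + 0.05 × 157000 = -2700 − 2675 + 7850 = 2475
Overall = 0.27 × 71133.24 + 0.73 × 2475 = 19205.9748 + 1806.75 = 21012.7248

$21,012.72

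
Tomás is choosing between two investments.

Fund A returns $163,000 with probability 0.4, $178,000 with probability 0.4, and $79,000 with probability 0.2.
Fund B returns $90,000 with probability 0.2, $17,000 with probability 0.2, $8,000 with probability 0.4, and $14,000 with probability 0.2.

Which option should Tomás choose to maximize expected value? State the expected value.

Fund A ($152,200)

Fund A = 0.4 × 163000 + 0.4 × 178000 + 0.2 × 79000 = 65200 + 71200 + 15800 = 152200
Fund B = 0.2 × 90000 + 0.2 × 17000 + 0.4 × 8000 + 0.2 × 14000 = 18000 + 3400 + 3200 + 2800 = 27400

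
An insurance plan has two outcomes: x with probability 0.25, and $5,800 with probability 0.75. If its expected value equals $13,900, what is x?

0.25·x + 0.75·5800 = 13900
0.25·x = 13900 − 4350 = 9550
x = 9550 / 0.25 = 38200

x = $38,200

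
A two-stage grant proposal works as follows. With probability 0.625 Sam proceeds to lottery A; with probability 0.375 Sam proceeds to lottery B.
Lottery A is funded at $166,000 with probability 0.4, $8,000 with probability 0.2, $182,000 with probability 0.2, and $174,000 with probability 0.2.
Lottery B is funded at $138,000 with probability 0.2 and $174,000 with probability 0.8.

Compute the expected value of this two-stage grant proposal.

EV(A) = 0.4 × 166000 + 0.2 × 8000 + 0.2 × 182000 + 0.2 × 174000 = 66400 + 1600 + 36400 + 34800 = 139200
EV(B) = 0.2 × 138000 + 0.8 × 174000 = 27600 + 139200 = 166800
Overall = 0.625 × 139200 + 0.375 × 166800 = 87000 + 62550 = 149550

$149,550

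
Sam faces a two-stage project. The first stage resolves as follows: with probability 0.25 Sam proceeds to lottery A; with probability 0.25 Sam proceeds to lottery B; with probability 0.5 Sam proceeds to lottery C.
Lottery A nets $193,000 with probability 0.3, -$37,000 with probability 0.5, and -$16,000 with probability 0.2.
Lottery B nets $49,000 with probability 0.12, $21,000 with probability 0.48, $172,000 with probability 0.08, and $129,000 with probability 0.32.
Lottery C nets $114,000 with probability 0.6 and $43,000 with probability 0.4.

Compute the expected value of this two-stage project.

$69,600

EV(A) = 0.3 × 193000 + 0.5 × (-37000) + 0.2 × (-16000) = 57900 − 18500 − 3200 = 36200
EV(B) = 0.12 × 49000 + 0.48 × 21000 + 0.08 × 172000 + 0.32 × 129000 = 5880 + 10080 + 13760 + 41280 = 71000
EV(C) = 0.6 × 114000 + 0.4 × 43000 = 68400 + 17200 = 85600
Overall = 0.25 × 36200 + 0.25 × 71000 + 0.5 × 85600 = 9050 + 17750 + 42800 = 69600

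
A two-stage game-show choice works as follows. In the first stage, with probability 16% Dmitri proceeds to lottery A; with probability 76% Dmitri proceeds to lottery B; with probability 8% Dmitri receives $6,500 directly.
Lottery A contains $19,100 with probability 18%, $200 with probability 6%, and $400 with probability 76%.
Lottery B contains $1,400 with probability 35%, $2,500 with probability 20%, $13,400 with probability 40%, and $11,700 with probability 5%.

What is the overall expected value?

$6,391.24

EV(A) = 0.18 × 19100 + 0.06 × 200 + 0.76 × 400 = 3438 + 12 + 304 = 3754
EV(B) = 0.35 × 1400 + 0.2 × 2500 + 0.4 × 13400 + 0.05 × 11700 = 490 + 500 + 5360 + 585 = 6935
Branch C: 6500 (certain)
Overall = 0.16 × 3754 + 0.76 × 6935 + 0.08 × 6500 = 600.64 + 5270.6 + 520 = 6391.24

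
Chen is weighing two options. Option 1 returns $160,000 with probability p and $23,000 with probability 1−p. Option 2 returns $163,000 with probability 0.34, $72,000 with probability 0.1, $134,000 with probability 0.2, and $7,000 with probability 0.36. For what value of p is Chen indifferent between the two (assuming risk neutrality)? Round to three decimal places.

EV(Option 2) = 0.34 × 163000 + 0.1 × 72000 + 0.2 × 134000 + 0.36 × 7000 = 55420 + 7200 + 26800 + 2520 = 91940
p·160000 + (1−p)·23000 = 91940
137000p + 23000 = 91940
p = (91940 − 23000) / 137000

p = 0.503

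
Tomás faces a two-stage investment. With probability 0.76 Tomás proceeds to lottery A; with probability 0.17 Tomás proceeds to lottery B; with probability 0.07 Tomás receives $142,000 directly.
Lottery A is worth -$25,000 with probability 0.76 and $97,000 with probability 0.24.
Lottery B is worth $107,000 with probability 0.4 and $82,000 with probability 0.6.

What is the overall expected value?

$28,832.80

EV(A) = 0.76 × (-25000) + 0.24 × 97000 = -19000 + 23280 = 4280
EV(B) = 0.4 × 107000 + 0.6 × 82000 = 42800 + 49200 = 92000
Branch C: 142000 (certain)
Overall = 0.76 × 4280 + 0.17 × 92000 + 0.07 × 142000 = 3252.8 + 15640 + 9940 = 28832.8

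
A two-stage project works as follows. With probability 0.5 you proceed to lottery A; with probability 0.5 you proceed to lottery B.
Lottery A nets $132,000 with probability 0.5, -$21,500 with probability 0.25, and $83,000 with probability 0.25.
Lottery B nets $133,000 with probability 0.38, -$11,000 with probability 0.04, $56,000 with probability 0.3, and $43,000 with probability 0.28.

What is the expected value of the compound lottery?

EV(A) = 0.5 × 132000 + 0.25 × (-21500) + 0.25 × 83000 = 66000 − 5375 + 20750 = 81375
EV(B) = 0.38 × 133000 + 0.04 × (-11000) + 0.3 × 56000 + 0.28 × 43000 = 50540 − 440 + 16800 + 12040 = 78940
Overall = 0.5 × 81375 + 0.5 × 78940 = 40687.5 + 39470 = 80157.5

$80,157.50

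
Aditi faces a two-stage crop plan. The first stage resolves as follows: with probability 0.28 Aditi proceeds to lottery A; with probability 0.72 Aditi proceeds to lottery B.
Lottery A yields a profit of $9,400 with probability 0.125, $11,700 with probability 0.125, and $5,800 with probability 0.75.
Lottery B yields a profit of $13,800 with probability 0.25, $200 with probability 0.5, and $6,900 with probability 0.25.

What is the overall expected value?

$5,754.50

EV(A) = 0.125 × 9400 + 0.125 × 11700 + 0.75 × 5800 = 1175 + 1462.5 + 4350 = 6987.5
EV(B) = 0.25 × 13800 + 0.5 × 200 + 0.25 × 6900 = 3450 + 100 + 1725 = 5275
Overall = 0.28 × 6987.5 + 0.72 × 5275 = 1956.5 + 3798 = 5754.5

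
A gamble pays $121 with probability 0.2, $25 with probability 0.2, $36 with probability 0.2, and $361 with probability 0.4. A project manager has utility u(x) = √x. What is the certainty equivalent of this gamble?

E[u] = 0.2·√121 + 0.2·√25 + 0.2·√36 + 0.4·√361 = 0.2·11 + 0.2·5 + 0.2·6 + 0.4·19 = 12
CE = (12)² = 144

$144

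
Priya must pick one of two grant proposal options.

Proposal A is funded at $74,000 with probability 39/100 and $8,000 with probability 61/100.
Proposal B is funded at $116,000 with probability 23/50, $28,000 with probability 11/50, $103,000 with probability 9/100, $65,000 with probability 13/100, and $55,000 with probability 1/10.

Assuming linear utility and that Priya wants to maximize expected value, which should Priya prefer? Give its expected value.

Proposal B ($82,740)

Proposal A = 39/100 × 74000 + 61/100 × 8000 = 28860 + 4880 = 33740
Proposal B = 23/50 × 116000 + 11/50 × 28000 + 9/100 × 103000 + 13/100 × 65000 + 1/10 × 55000 = 53360 + 6160 + 9270 + 8450 + 5500 = 82740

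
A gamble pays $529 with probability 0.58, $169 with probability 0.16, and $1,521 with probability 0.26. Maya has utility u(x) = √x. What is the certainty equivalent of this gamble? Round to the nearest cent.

E[u] = 0.58·√529 + 0.16·√169 + 0.26·√1521 = 0.58·23 + 0.16·13 + 0.26·39 = 25.56
CE = (25.56)² = 653.3136

$653.31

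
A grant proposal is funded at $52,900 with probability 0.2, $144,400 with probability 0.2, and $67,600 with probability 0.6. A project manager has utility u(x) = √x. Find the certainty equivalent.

$77,284

E[u] = 0.2·√52900 + 0.2·√144400 + 0.6·√67600 = 0.2·230 + 0.2·380 + 0.6·260 = 278
CE = (278)² = 77284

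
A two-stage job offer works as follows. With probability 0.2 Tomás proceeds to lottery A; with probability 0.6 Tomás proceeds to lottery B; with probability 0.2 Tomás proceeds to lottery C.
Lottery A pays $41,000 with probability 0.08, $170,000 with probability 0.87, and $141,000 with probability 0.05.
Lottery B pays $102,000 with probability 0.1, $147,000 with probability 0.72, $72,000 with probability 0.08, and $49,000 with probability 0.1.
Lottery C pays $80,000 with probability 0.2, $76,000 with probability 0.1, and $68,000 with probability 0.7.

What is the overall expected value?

EV(A) = 0.08 × 41000 + 0.87 × 170000 + 0.05 × 141000 = 3280 + 147900 + 7050 = 158230
EV(B) = 0.1 × 102000 + 0.72 × 147000 + 0.08 × 72000 + 0.1 × 49000 = 10200 + 105840 + 5760 + 4900 = 126700
EV(C) = 0.2 × 80000 + 0.1 × 76000 + 0.7 × 68000 = 16000 + 7600 + 47600 = 71200
Overall = 0.2 × 158230 + 0.6 × 126700 + 0.2 × 71200 = 31646 + 76020 + 14240 = 121906

$121,906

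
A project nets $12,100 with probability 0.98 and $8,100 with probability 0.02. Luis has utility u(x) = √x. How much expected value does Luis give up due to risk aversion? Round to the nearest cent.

$7.84

E[u] = 0.98·√12100 + 0.02·√8100 = 0.98·110 + 0.02·90 = 109.6
CE = (109.6)² = 12012.16
Risk premium = EV − CE = 12020 − 12012.16 = 7.84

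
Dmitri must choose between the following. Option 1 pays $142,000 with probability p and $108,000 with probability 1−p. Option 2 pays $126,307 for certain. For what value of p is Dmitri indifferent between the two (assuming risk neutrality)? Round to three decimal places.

p·142000 + (1−p)·108000 = 126307
34000p + 108000 = 126307
p = (126307 − 108000) / 34000

p = 0.538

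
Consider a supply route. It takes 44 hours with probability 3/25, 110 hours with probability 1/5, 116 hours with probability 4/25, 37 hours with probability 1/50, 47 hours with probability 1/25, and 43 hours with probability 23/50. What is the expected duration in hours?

EV = 3/25 × 44 + 1/5 × 110 + 4/25 × 116 + 1/50 × 37 + 1/25 × 47 + 23/50 × 43 = 5.28 + 22 + 18.56 + 0.74 + 1.88 + 19.78 = 68.24

68.24 hours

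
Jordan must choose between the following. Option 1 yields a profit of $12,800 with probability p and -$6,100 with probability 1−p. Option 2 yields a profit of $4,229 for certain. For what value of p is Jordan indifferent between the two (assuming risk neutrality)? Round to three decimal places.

p·12800 + (1−p)·(-6100) = 4229
18900p − 6100 = 4229
p = (4229 + 6100) / 18900

p = 0.547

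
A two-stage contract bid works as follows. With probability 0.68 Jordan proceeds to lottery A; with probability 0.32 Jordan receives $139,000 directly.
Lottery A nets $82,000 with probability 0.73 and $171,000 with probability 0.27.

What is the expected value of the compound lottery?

$116,580.40

EV(A) = 0.73 × 82000 + 0.27 × 171000 = 59860 + 46170 = 106030
Branch B: 139000 (certain)
Overall = 0.68 × 106030 + 0.32 × 139000 = 72100.4 + 44480 = 116580.4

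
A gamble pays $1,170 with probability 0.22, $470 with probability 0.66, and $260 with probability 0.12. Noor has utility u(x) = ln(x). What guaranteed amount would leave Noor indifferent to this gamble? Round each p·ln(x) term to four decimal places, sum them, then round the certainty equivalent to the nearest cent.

$535.02

E[u] = 0.22·ln(1170) + 0.66·ln(470) + 0.12·ln(260) = 1.5542 + 4.0608 + 0.6673 = 6.2823
CE = e^6.2823 ≈ 535.02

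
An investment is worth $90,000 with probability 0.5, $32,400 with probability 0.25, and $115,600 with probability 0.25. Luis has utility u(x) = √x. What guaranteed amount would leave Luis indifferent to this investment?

$78,400

E[u] = 0.5·√90000 + 0.25·√32400 + 0.25·√115600 = 0.5·300 + 0.25·180 + 0.25·340 = 280
CE = (280)² = 78400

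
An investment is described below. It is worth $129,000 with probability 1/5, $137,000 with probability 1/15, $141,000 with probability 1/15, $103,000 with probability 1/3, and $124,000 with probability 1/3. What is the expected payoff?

$120,000

EV = 1/5 × 129000 + 1/15 × 137000 + 1/15 × 141000 + 1/3 × 103000 + 1/3 × 124000 = 25800 + 9133.3333 + 9400 + 34333.3333 + 41333.3333 = 120000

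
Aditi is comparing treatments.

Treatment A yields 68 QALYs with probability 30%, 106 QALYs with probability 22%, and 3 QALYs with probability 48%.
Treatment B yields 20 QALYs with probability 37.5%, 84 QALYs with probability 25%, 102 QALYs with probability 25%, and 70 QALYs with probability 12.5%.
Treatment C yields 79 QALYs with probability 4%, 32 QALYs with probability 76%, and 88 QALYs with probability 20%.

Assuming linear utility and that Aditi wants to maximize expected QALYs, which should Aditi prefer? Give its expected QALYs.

Treatment B (62.75 QALYs)

Treatment A = 0.3 × 68 + 0.22 × 106 + 0.48 × 3 = 20.4 + 23.32 + 1.44 = 45.16
Treatment B = 0.375 × 20 + 0.25 × 84 + 0.25 × 102 + 0.125 × 70 = 7.5 + 21 + 25.5 + 8.75 = 62.75
Treatment C = 0.04 × 79 + 0.76 × 32 + 0.2 × 88 = 3.16 + 24.32 + 17.6 = 45.08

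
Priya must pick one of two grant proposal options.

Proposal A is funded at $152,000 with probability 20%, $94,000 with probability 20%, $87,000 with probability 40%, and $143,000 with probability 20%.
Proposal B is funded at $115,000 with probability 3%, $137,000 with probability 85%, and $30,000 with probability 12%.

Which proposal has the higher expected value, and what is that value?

Proposal A = 0.2 × 152000 + 0.2 × 94000 + 0.4 × 87000 + 0.2 × 143000 = 30400 + 18800 + 34800 + 28600 = 112600
Proposal B = 0.03 × 115000 + 0.85 × 137000 + 0.12 × 30000 = 3450 + 116450 + 3600 = 123500

Proposal B ($123,500)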